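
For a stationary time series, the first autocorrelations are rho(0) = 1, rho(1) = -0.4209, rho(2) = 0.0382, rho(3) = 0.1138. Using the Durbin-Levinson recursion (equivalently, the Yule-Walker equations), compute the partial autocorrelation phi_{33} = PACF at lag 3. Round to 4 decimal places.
\phi_{33} = 0.0770

The PACF at lag k is phi_{kk}, the last component of the solution
to the Yule-Walker system G_k phi = r_k where
  (G_k)_{ij} = rho(|i - j|), (r_k)_i = rho(i), i,j = 1..k.
Equivalently, Durbin-Levinson gives phi_{kk} iteratively:
  phi_{11} = rho(1)
  phi_{kk} = [rho(k) - sum_{j=1..k-1} phi_{k-1,j} rho(k-j)]
            / [1 - sum_{j=1..k-1} phi_{k-1,j} rho(j)],
  phi_{k,j} = phi_{k-1,j} - phi_{kk} phi_{k-1,k-j},  j = 1..k-1.
Step k = 1:
  phi_11 = rho(1) = -0.4209.
Step k = 2:
  phi_22 = [rho(2) - phi_11 rho(1)] / [1 - phi_11 rho(1)] = [0.0382 - (-0.4209)(-0.4209)] / [1 - (-0.4209)(-0.4209)]
         = -0.13895681 / 0.82284319 = -0.168874.
  Update: phi_21 = phi_11 - phi_22 phi_11 = -0.4209 - (-0.168874)(-0.4209) = -0.491979.
Step k = 3:
  phi_33 = [rho(3) - phi_21 rho(2) - phi_22 rho(1)] / [1 - phi_21 rho(1) - phi_22 rho(2)]
    numerator   = 0.1138 - (-0.491979)(0.0382) - (-0.168874)(-0.4209) = 0.06151454
    denominator = 1 - (-0.491979)(-0.4209) - (-0.168874)(0.0382) = 0.799377
  phi_33 = 0.06151454 / 0.799377 = 0.077.
Therefore phi_{33} = 0.0770.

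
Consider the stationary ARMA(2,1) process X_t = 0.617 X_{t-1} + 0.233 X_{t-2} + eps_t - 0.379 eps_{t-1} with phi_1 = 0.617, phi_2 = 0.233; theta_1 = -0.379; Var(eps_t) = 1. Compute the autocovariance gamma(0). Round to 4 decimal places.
\gamma(0) = 1.5997

Multiply the model equation by X_{t-k} and take expectations. With theta_0 = psi_0 = 1 and psi_j the MA(infinity) weights, this gives
  gamma(k) - sum_i phi_i gamma(k-i) = c_k,
  c_k = sigma^2 * sum_{j=k..q} theta_j psi_{j-k}   (c_k = 0 for k > q),
using gamma(-m) = gamma(m).
psi-weights needed (psi_j = theta_j + sum_i phi_i psi_{j-i}):
  psi_1 = theta_1 + phi_1 = -0.379 + (0.617) = 0.238
Right-hand sides:
  c_0 = sigma^2 (1 + theta_1 psi_1) = 1 * (1 + (-0.379)(0.238)) = 1 * 0.909798 = 0.909798
  c_1 = sigma^2 theta_1 = 1 * (-0.379) = -0.379
  c_2 = 0
Equations for k = 0, 1, 2 (AR order 2, c_2 = 0):
  (E0) gamma(0) = phi_1 gamma(1) + phi_2 gamma(2) + c_0
  (E1) gamma(1) = phi_1 gamma(0) + phi_2 gamma(1) + c_1
  (E2) gamma(2) = phi_1 gamma(1) + phi_2 gamma(0)
From (E1): gamma(1) = A gamma(0) + B with
  A = phi_1 / (1 - phi_2) = 0.617 / 0.767 = 0.804433,   B = c_1 / (1 - phi_2) = -0.379 / 0.767 = -0.494133.
Insert (E2) into (E0): gamma(0) (1 - phi_2^2) = phi_1 (1 + phi_2) gamma(1) + c_0.
  phi_1 (1 + phi_2) = (0.617)(1.233) = 0.760761,   1 - phi_2^2 = 0.945711.
Replace gamma(1) by A gamma(0) + B and collect gamma(0):
  gamma(0) [0.945711 - (0.760761)(0.804433)] = (0.760761)(-0.494133) + 0.909798
  gamma(0) * 0.33373 = 0.533881
  gamma(0) = 0.533881 / 0.33373 = 1.59974.
Therefore gamma(0) = 1.5997 (to 4 decimal places).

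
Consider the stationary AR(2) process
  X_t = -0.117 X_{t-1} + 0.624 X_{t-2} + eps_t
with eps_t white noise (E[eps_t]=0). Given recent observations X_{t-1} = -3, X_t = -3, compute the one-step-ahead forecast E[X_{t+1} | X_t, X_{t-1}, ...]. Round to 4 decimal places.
E[X_{t+1} \mid \mathcal F_t] = -1.5210

For an AR(p) model X_t = c + sum_i phi_i X_{t-i} + eps_t, the
one-step-ahead conditional mean is
  E[X_{t+1} | X_t, ...] = c + sum_i phi_i X_{t+1-i}.
Substitute known values:
  E[X_{t+1} | ...] = (-0.117) * (-3) + (0.624) * (-3)
                   = -1.5210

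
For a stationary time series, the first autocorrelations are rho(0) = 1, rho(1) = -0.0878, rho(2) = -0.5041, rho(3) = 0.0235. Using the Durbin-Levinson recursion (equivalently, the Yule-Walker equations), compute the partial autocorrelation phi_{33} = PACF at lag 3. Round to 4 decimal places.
\phi_{33} = -0.1220

The PACF at lag k is phi_{kk}, the last component of the solution
to the Yule-Walker system G_k phi = r_k where
  (G_k)_{ij} = rho(|i - j|), (r_k)_i = rho(i), i,j = 1..k.
Equivalently, Durbin-Levinson gives phi_{kk} iteratively:
  phi_{11} = rho(1)
  phi_{kk} = [rho(k) - sum_{j=1..k-1} phi_{k-1,j} rho(k-j)]
            / [1 - sum_{j=1..k-1} phi_{k-1,j} rho(j)],
  phi_{k,j} = phi_{k-1,j} - phi_{kk} phi_{k-1,k-j},  j = 1..k-1.
Step k = 1:
  phi_11 = rho(1) = -0.0878.
Step k = 2:
  phi_22 = [rho(2) - phi_11 rho(1)] / [1 - phi_11 rho(1)] = [-0.5041 - (-0.0878)(-0.0878)] / [1 - (-0.0878)(-0.0878)]
         = -0.51180884 / 0.99229116 = -0.515785.
  Update: phi_21 = phi_11 - phi_22 phi_11 = -0.0878 - (-0.515785)(-0.0878) = -0.133086.
Step k = 3:
  phi_33 = [rho(3) - phi_21 rho(2) - phi_22 rho(1)] / [1 - phi_21 rho(1) - phi_22 rho(2)]
    numerator   = 0.0235 - (-0.133086)(-0.5041) - (-0.515785)(-0.0878) = -0.08887453
    denominator = 1 - (-0.133086)(-0.0878) - (-0.515785)(-0.5041) = 0.72830787
  phi_33 = -0.08887453 / 0.72830787 = -0.122.
Therefore phi_{33} = -0.1220.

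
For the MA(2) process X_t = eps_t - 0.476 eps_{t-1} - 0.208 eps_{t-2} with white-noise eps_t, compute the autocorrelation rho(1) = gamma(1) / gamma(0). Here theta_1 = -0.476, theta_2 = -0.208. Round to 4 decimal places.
\rho(1) = -0.2969

For an MA(q) process with theta_0 = 1, the autocovariance is
  gamma(k) = sigma^2 * sum_{i=0..q-k} theta_i * theta_{i+k},
and rho(k) = gamma(k) / gamma(0). Sigma^2 cancels.
  numerator   = (1)*(-0.476) + (-0.476)*(-0.208) = -0.376992.
  denominator = (1)^2 + (-0.476)^2 + (-0.208)^2 = 1.26984.
  rho(1) = -0.376992 / 1.26984 = -0.2969.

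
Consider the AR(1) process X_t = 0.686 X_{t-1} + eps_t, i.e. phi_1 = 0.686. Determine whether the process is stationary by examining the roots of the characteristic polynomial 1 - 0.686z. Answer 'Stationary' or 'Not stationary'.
\text{Stationary}

The AR(p) characteristic polynomial is P(z) = 1 - 0.686z.
Stationarity requires all roots to lie outside the unit circle, i.e. |z| > 1 for every root.
This is linear in z: 1 + (-0.686) z = 0  =>  z = -1/(-0.686) = 1.457726,  |z| = 1.457726.
Moduli of all roots: 1.4577.
All moduli strictly greater than 1? Yes.
Verdict: Stationary.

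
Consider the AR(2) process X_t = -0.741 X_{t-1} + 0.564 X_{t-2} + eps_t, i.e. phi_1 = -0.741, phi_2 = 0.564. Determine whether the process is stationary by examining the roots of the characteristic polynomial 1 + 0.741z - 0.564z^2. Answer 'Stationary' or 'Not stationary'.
\text{Not stationary}

The AR(p) characteristic polynomial is P(z) = 1 + 0.741z - 0.564z^2.
Stationarity requires all roots to lie outside the unit circle, i.e. |z| > 1 for every root.
Set 1 + (0.741) z + (-0.564) z^2 = 0, i.e. a z^2 + b z + c = 0 with a = -0.564, b = 0.741, c = 1.
Discriminant D = b^2 - 4ac = (0.741)^2 - 4*(-0.564)*1 = 0.549081 - (-2.256) = 2.805081.
D >= 0, so the roots are real: z = (-b +/- sqrt(D)) / (2a) = (-0.741 +/- 1.674838) / (-1.128).
  z_1 = (-0.741 + 1.674838) / (-1.128) = -0.8279,   |z_1| = 0.8279.
  z_2 = (-0.741 - 1.674838) / (-1.128) = 2.1417,   |z_2| = 2.1417.
Moduli of all roots: 0.8279, 2.1417.
All moduli strictly greater than 1? No.
Verdict: Not stationary.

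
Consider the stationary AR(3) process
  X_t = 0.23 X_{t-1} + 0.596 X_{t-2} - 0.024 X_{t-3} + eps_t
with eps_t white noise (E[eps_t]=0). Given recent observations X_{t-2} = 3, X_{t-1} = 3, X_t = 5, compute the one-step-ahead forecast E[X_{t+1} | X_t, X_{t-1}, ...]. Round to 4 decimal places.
E[X_{t+1} \mid \mathcal F_t] = 2.8660

For an AR(p) model X_t = c + sum_i phi_i X_{t-i} + eps_t, the
one-step-ahead conditional mean is
  E[X_{t+1} | X_t, ...] = c + sum_i phi_i X_{t+1-i}.
Substitute known values:
  E[X_{t+1} | ...] = (0.23) * (5) + (0.596) * (3) + (-0.024) * (3)
                   = 2.8660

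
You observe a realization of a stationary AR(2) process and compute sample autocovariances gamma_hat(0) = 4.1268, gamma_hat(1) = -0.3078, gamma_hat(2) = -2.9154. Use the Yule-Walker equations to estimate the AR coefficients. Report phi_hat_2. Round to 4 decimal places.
\hat\phi_{2} = -0.7160

The Yule-Walker equations for an AR(p) process read, in matrix form,
  Gamma_p phi = r_p,   with   (Gamma_p)_{ij} = gamma(|i - j|),
                       (r_p)_i = gamma(i),   i,j = 1..p.
Substitute the sample gammas (Toeplitz matrix and right-hand side of size 2):
  Gamma_p = [[4.1268, -0.3078], [-0.3078, 4.1268]]
  r_p     = [-0.3078, -2.9154]
Written out:
  4.1268 phi_1 - 0.3078 phi_2 = -0.3078
  -0.3078 phi_1 + 4.1268 phi_2 = -2.9154
Solve by Cramer's rule:
  det = gamma(0)^2 - gamma(1)^2 = (4.1268)^2 - (-0.3078)^2 = 17.03047824 - 0.09474084 = 16.9357374
  phi_hat_1 = [gamma(1) gamma(0) - gamma(1) gamma(2)] / det = [(-0.3078)(4.1268) - (-0.3078)(-2.9154)] / 16.9357374 = -2.16758916 / 16.9357374 = -0.128
  phi_hat_2 = [gamma(0) gamma(2) - gamma(1)^2] / det = [(4.1268)(-2.9154) - (-0.3078)^2] / 16.9357374 = -12.12601356 / 16.9357374 = -0.716
So phi_hat = [-0.1280, -0.7160].
Therefore phi_hat_2 = -0.7160.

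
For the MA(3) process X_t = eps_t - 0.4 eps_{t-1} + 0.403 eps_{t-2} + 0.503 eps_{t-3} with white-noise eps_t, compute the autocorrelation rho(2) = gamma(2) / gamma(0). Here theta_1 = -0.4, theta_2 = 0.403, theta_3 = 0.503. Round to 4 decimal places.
\rho(2) = 0.1281

For an MA(q) process with theta_0 = 1, the autocovariance is
  gamma(k) = sigma^2 * sum_{i=0..q-k} theta_i * theta_{i+k},
and rho(k) = gamma(k) / gamma(0). Sigma^2 cancels.
  numerator   = (1)*(0.403) + (-0.4)*(0.503) = 0.2018.
  denominator = (1)^2 + (-0.4)^2 + (0.403)^2 + (0.503)^2 = 1.575418.
  rho(2) = 0.2018 / 1.575418 = 0.1281.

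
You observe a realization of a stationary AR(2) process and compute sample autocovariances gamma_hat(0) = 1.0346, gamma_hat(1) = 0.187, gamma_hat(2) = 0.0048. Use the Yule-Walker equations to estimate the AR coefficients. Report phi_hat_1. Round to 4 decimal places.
\hat\phi_{1} = 0.1860

The Yule-Walker equations for an AR(p) process read, in matrix form,
  Gamma_p phi = r_p,   with   (Gamma_p)_{ij} = gamma(|i - j|),
                       (r_p)_i = gamma(i),   i,j = 1..p.
Substitute the sample gammas (Toeplitz matrix and right-hand side of size 2):
  Gamma_p = [[1.0346, 0.187], [0.187, 1.0346]]
  r_p     = [0.187, 0.0048]
Written out:
  1.0346 phi_1 + 0.187 phi_2 = 0.187
  0.187 phi_1 + 1.0346 phi_2 = 0.0048
Solve by Cramer's rule:
  det = gamma(0)^2 - gamma(1)^2 = (1.0346)^2 - (0.187)^2 = 1.07039716 - 0.034969 = 1.03542816
  phi_hat_1 = [gamma(1) gamma(0) - gamma(1) gamma(2)] / det = [(0.187)(1.0346) - (0.187)(0.0048)] / 1.03542816 = 0.1925726 / 1.03542816 = 0.186
  phi_hat_2 = [gamma(0) gamma(2) - gamma(1)^2] / det = [(1.0346)(0.0048) - (0.187)^2] / 1.03542816 = -0.03000292 / 1.03542816 = -0.029
So phi_hat = [0.1860, -0.0290].
Therefore phi_hat_1 = 0.1860.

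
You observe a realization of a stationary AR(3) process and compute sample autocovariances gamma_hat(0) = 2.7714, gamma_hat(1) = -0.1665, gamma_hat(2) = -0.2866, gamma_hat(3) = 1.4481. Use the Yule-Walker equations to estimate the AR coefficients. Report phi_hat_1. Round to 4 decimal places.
\hat\phi_{1} = -0.0110

The Yule-Walker equations for an AR(p) process read, in matrix form,
  Gamma_p phi = r_p,   with   (Gamma_p)_{ij} = gamma(|i - j|),
                       (r_p)_i = gamma(i),   i,j = 1..p.
Substitute the sample gammas (Toeplitz matrix and right-hand side of size 3):
  Gamma_p = [[2.7714, -0.1665, -0.2866], [-0.1665, 2.7714, -0.1665], [-0.2866, -0.1665, 2.7714]]
  r_p     = [-0.1665, -0.2866, 1.4481]
Written out (R1..R3):
  (R1) 2.7714 phi_1 - 0.1665 phi_2 - 0.2866 phi_3 = -0.1665
  (R2) -0.1665 phi_1 + 2.7714 phi_2 - 0.1665 phi_3 = -0.2866
  (R3) -0.2866 phi_1 - 0.1665 phi_2 + 2.7714 phi_3 = 1.4481
Gaussian elimination:
  R2 <- R2 - (-0.1665/2.7714) R1 = R2 - (-0.060078) R1:  2.761397 phi_2 - 0.183718 phi_3 = -0.296603
  R3 <- R3 - (-0.2866/2.7714) R1 = R3 - (-0.103413) R1:  -0.183718 phi_2 + 2.741762 phi_3 = 1.430882
  R3 <- R3 - (-0.183718/2.761397) R2 = R3 - (-0.066531) R2:  2.729539 phi_3 = 1.411148
Back-substitution:
  phi_hat_3 = 1.411148 / 2.729539 = 0.516992
  phi_hat_2 = (-0.296603 - (-0.183718)(0.516992)) / 2.761397 = -0.073015
  phi_hat_1 = (-0.1665 - (-0.1665)(-0.073015) - (-0.2866)(0.516992)) / 2.7714 = -0.011001
So phi_hat = [-0.0110, -0.0730, 0.5170].
Therefore phi_hat_1 = -0.0110.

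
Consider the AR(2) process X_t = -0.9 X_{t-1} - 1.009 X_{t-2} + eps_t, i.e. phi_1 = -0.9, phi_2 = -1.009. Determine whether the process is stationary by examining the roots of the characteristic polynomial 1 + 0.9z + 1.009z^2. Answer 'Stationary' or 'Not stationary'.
\text{Not stationary}

The AR(p) characteristic polynomial is P(z) = 1 + 0.9z + 1.009z^2.
Stationarity requires all roots to lie outside the unit circle, i.e. |z| > 1 for every root.
Set 1 + (0.9) z + (1.009) z^2 = 0, i.e. a z^2 + b z + c = 0 with a = 1.009, b = 0.9, c = 1.
Discriminant D = b^2 - 4ac = (0.9)^2 - 4*(1.009)*1 = 0.81 - (4.036) = -3.226.
D < 0, so the roots are the complex-conjugate pair z = (-b +/- i sqrt(-D)) / (2a) = -0.446 +/- 0.89i.
For a conjugate pair |z|^2 = z * conj(z) = (product of roots) = c/a = 1/(1.009) = 0.99108, so |z| = sqrt(0.99108) = 0.9955 for both roots.
Moduli of all roots: 0.9955, 0.9955.
All moduli strictly greater than 1? No.
Verdict: Not stationary.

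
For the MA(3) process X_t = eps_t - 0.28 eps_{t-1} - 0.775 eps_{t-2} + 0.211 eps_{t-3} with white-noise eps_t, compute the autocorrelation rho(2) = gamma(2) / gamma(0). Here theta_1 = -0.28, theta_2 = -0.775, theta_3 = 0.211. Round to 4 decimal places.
\rho(2) = -0.4839

For an MA(q) process with theta_0 = 1, the autocovariance is
  gamma(k) = sigma^2 * sum_{i=0..q-k} theta_i * theta_{i+k},
and rho(k) = gamma(k) / gamma(0). Sigma^2 cancels.
  numerator   = (1)*(-0.775) + (-0.28)*(0.211) = -0.83408.
  denominator = (1)^2 + (-0.28)^2 + (-0.775)^2 + (0.211)^2 = 1.723546.
  rho(2) = -0.83408 / 1.723546 = -0.4839.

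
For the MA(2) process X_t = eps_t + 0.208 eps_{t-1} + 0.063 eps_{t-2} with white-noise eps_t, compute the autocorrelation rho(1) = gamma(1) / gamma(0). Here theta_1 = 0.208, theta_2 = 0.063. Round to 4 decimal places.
\rho(1) = 0.2111

For an MA(q) process with theta_0 = 1, the autocovariance is
  gamma(k) = sigma^2 * sum_{i=0..q-k} theta_i * theta_{i+k},
and rho(k) = gamma(k) / gamma(0). Sigma^2 cancels.
  numerator   = (1)*(0.208) + (0.208)*(0.063) = 0.221104.
  denominator = (1)^2 + (0.208)^2 + (0.063)^2 = 1.047233.
  rho(1) = 0.221104 / 1.047233 = 0.2111.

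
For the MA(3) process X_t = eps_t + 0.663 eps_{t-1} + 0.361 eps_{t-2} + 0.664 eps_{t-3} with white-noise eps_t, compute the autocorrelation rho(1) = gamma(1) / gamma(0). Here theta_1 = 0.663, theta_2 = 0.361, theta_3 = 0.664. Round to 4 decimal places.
\rho(1) = 0.5680

For an MA(q) process with theta_0 = 1, the autocovariance is
  gamma(k) = sigma^2 * sum_{i=0..q-k} theta_i * theta_{i+k},
and rho(k) = gamma(k) / gamma(0). Sigma^2 cancels.
  numerator   = (1)*(0.663) + (0.663)*(0.361) + (0.361)*(0.664) = 1.142047.
  denominator = (1)^2 + (0.663)^2 + (0.361)^2 + (0.664)^2 = 2.010786.
  rho(1) = 1.142047 / 2.010786 = 0.5680.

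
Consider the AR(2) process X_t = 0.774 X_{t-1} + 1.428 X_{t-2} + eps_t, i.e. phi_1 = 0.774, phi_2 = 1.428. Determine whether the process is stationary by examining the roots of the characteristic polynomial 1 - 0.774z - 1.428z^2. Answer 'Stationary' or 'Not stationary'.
\text{Not stationary}

The AR(p) characteristic polynomial is P(z) = 1 - 0.774z - 1.428z^2.
Stationarity requires all roots to lie outside the unit circle, i.e. |z| > 1 for every root.
Set 1 + (-0.774) z + (-1.428) z^2 = 0, i.e. a z^2 + b z + c = 0 with a = -1.428, b = -0.774, c = 1.
Discriminant D = b^2 - 4ac = (-0.774)^2 - 4*(-1.428)*1 = 0.599076 - (-5.712) = 6.311076.
D >= 0, so the roots are real: z = (-b +/- sqrt(D)) / (2a) = (0.774 +/- 2.512186) / (-2.856).
  z_1 = (0.774 + 2.512186) / (-2.856) = -1.1506,   |z_1| = 1.1506.
  z_2 = (0.774 - 2.512186) / (-2.856) = 0.6086,   |z_2| = 0.6086.
Moduli of all roots: 1.1506, 0.6086.
All moduli strictly greater than 1? No.
Verdict: Not stationary.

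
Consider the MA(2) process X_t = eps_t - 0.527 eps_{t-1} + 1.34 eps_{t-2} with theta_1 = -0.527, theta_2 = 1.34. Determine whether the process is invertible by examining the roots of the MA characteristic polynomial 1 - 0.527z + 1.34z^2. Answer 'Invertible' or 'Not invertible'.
\text{Not invertible}

The MA(q) characteristic polynomial is P(z) = 1 - 0.527z + 1.34z^2.
Invertibility requires all roots to lie outside the unit circle, i.e. |z| > 1 for every root.
Set 1 + (-0.527) z + (1.34) z^2 = 0, i.e. a z^2 + b z + c = 0 with a = 1.34, b = -0.527, c = 1.
Discriminant D = b^2 - 4ac = (-0.527)^2 - 4*(1.34)*1 = 0.277729 - (5.36) = -5.082271.
D < 0, so the roots are the complex-conjugate pair z = (-b +/- i sqrt(-D)) / (2a) = 0.1966 +/- 0.8412i.
For a conjugate pair |z|^2 = z * conj(z) = (product of roots) = c/a = 1/(1.34) = 0.746269, so |z| = sqrt(0.746269) = 0.8639 for both roots.
Moduli of all roots: 0.8639, 0.8639.
All moduli strictly greater than 1? No.
Verdict: Not invertible.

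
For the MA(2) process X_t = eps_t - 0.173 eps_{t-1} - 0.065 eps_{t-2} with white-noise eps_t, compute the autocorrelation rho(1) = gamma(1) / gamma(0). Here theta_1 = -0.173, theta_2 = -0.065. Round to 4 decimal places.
\rho(1) = -0.1564

For an MA(q) process with theta_0 = 1, the autocovariance is
  gamma(k) = sigma^2 * sum_{i=0..q-k} theta_i * theta_{i+k},
and rho(k) = gamma(k) / gamma(0). Sigma^2 cancels.
  numerator   = (1)*(-0.173) + (-0.173)*(-0.065) = -0.161755.
  denominator = (1)^2 + (-0.173)^2 + (-0.065)^2 = 1.034154.
  rho(1) = -0.161755 / 1.034154 = -0.1564.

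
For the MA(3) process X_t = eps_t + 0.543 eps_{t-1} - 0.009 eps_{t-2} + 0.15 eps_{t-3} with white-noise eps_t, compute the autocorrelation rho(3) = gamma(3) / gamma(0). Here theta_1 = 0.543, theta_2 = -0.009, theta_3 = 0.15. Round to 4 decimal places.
\rho(3) = 0.1139

For an MA(q) process with theta_0 = 1, the autocovariance is
  gamma(k) = sigma^2 * sum_{i=0..q-k} theta_i * theta_{i+k},
and rho(k) = gamma(k) / gamma(0). Sigma^2 cancels.
  numerator   = (1)*(0.15) = 0.15.
  denominator = (1)^2 + (0.543)^2 + (-0.009)^2 + (0.15)^2 = 1.31743.
  rho(3) = 0.15 / 1.31743 = 0.1139.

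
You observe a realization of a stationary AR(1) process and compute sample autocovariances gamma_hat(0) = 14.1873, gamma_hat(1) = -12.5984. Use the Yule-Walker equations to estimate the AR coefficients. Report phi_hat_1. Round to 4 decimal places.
\hat\phi_{1} = -0.8880

The Yule-Walker equations for an AR(p) process read, in matrix form,
  Gamma_p phi = r_p,   with   (Gamma_p)_{ij} = gamma(|i - j|),
                       (r_p)_i = gamma(i),   i,j = 1..p.
Substitute the sample gammas (Toeplitz matrix and right-hand side of size 1):
  Gamma_p = [[14.1873]]
  r_p     = [-12.5984]
With p = 1 this is the single equation gamma(0) phi_1 = gamma(1):
  phi_hat_1 = gamma(1) / gamma(0) = -12.5984 / 14.1873 = -0.8880.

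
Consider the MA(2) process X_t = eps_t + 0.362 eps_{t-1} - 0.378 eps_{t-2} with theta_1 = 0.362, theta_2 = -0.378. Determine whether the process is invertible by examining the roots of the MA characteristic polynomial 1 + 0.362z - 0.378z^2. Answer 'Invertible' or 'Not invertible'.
\text{Invertible}

The MA(q) characteristic polynomial is P(z) = 1 + 0.362z - 0.378z^2.
Invertibility requires all roots to lie outside the unit circle, i.e. |z| > 1 for every root.
Set 1 + (0.362) z + (-0.378) z^2 = 0, i.e. a z^2 + b z + c = 0 with a = -0.378, b = 0.362, c = 1.
Discriminant D = b^2 - 4ac = (0.362)^2 - 4*(-0.378)*1 = 0.131044 - (-1.512) = 1.643044.
D >= 0, so the roots are real: z = (-b +/- sqrt(D)) / (2a) = (-0.362 +/- 1.281813) / (-0.756).
  z_1 = (-0.362 + 1.281813) / (-0.756) = -1.2167,   |z_1| = 1.2167.
  z_2 = (-0.362 - 1.281813) / (-0.756) = 2.1744,   |z_2| = 2.1744.
Moduli of all roots: 1.2167, 2.1744.
All moduli strictly greater than 1? Yes.
Verdict: Invertible.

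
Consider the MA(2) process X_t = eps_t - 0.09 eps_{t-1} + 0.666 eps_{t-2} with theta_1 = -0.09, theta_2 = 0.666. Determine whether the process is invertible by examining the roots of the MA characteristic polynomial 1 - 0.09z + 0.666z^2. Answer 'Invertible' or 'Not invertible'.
\text{Invertible}

The MA(q) characteristic polynomial is P(z) = 1 - 0.09z + 0.666z^2.
Invertibility requires all roots to lie outside the unit circle, i.e. |z| > 1 for every root.
Set 1 + (-0.09) z + (0.666) z^2 = 0, i.e. a z^2 + b z + c = 0 with a = 0.666, b = -0.09, c = 1.
Discriminant D = b^2 - 4ac = (-0.09)^2 - 4*(0.666)*1 = 0.0081 - (2.664) = -2.6559.
D < 0, so the roots are the complex-conjugate pair z = (-b +/- i sqrt(-D)) / (2a) = 0.0676 +/- 1.2235i.
For a conjugate pair |z|^2 = z * conj(z) = (product of roots) = c/a = 1/(0.666) = 1.501502, so |z| = sqrt(1.501502) = 1.2254 for both roots.
Moduli of all roots: 1.2254, 1.2254.
All moduli strictly greater than 1? Yes.
Verdict: Invertible.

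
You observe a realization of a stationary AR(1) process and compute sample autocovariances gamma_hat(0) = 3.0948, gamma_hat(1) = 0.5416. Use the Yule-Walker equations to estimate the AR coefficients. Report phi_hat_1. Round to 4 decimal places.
\hat\phi_{1} = 0.1750

The Yule-Walker equations for an AR(p) process read, in matrix form,
  Gamma_p phi = r_p,   with   (Gamma_p)_{ij} = gamma(|i - j|),
                       (r_p)_i = gamma(i),   i,j = 1..p.
Substitute the sample gammas (Toeplitz matrix and right-hand side of size 1):
  Gamma_p = [[3.0948]]
  r_p     = [0.5416]
With p = 1 this is the single equation gamma(0) phi_1 = gamma(1):
  phi_hat_1 = gamma(1) / gamma(0) = 0.5416 / 3.0948 = 0.1750.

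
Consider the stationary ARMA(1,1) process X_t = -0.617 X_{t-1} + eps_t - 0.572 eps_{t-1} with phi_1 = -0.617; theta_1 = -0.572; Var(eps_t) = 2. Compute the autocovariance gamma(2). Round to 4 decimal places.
\gamma(2) = 3.2052

Multiply the model equation by X_{t-k} and take expectations. With theta_0 = psi_0 = 1 and psi_j the MA(infinity) weights, this gives
  gamma(k) - sum_i phi_i gamma(k-i) = c_k,
  c_k = sigma^2 * sum_{j=k..q} theta_j psi_{j-k}   (c_k = 0 for k > q),
using gamma(-m) = gamma(m).
psi-weights needed (psi_j = theta_j + sum_i phi_i psi_{j-i}):
  psi_1 = theta_1 + phi_1 = -0.572 + (-0.617) = -1.189
Right-hand sides:
  c_0 = sigma^2 (1 + theta_1 psi_1) = 2 * (1 + (-0.572)(-1.189)) = 2 * 1.680108 = 3.360216
  c_1 = sigma^2 theta_1 = 2 * (-0.572) = -1.144
  c_2 = 0
Equations for k = 0 and k = 1 (AR order 1):
  gamma(0) = phi_1 gamma(1) + c_0
  gamma(1) = phi_1 gamma(0) + c_1
Substituting the second into the first: gamma(0) (1 - phi_1^2) = c_0 + phi_1 c_1, so
  gamma(0) = (c_0 + phi_1 c_1) / (1 - phi_1^2) = (3.360216 + (-0.617)(-1.144)) / (1 - (-0.617)^2) = 4.066064 / 0.619311 = 6.565464.
  gamma(1) = phi_1 gamma(0) + c_1 = (-0.617)(6.565464) + (-1.144) = -5.194891.
For k = 2 (> q): gamma(2) = phi_1 gamma(1) = (-0.617)(-5.194891) = 3.205248.
Therefore gamma(2) = 3.2052 (to 4 decimal places).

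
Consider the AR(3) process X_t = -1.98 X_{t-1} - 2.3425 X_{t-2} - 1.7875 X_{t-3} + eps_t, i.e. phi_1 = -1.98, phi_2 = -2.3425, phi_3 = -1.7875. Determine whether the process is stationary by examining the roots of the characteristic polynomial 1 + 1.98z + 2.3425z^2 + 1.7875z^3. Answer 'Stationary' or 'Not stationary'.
\text{Not stationary}

The AR(p) characteristic polynomial is P(z) = 1 + 1.98z + 2.3425z^2 + 1.7875z^3.
Stationarity requires all roots to lie outside the unit circle, i.e. |z| > 1 for every root.
Degree 3: look for a simple real root z0 first, then factor out (1 - z/z0) and solve the remaining quadratic.
Testing z0 = -0.8: P(-0.8) = 1 + (1.98)(-0.8) + (2.3425)(-0.8)^2 + (1.7875)(-0.8)^3
  = 1 + (-1.584) + (1.4992) + (-0.9152) = 0.  So z_0 = -0.8 is a root, |z_0| = 0.8.
Divide out the factor (1 + 1.25 z) = (1 - z/z0) (since 1/z0 = -1.25):
  P(z) = (1 + 1.25 z)(1 + (0.73) z + (1.43) z^2)
  [check: z-coef 0.73 - (-1.25) = 1.98; z^2-coef 1.43 - (-1.25)(0.73) = 2.3425; z^3-coef -(-1.25)(1.43) = 1.7875.]
Remaining roots from the quadratic factor 1 + (0.73) z + (1.43) z^2:
  Set 1 + (0.73) z + (1.43) z^2 = 0, i.e. a z^2 + b z + c = 0 with a = 1.43, b = 0.73, c = 1.
  Discriminant D = b^2 - 4ac = (0.73)^2 - 4*(1.43)*1 = 0.5329 - (5.72) = -5.1871.
  D < 0, so the roots are the complex-conjugate pair z = (-b +/- i sqrt(-D)) / (2a) = -0.2552 +/- 0.7963i.
  For a conjugate pair |z|^2 = z * conj(z) = (product of roots) = c/a = 1/(1.43) = 0.699301, so |z| = sqrt(0.699301) = 0.8362 for both roots.
Moduli of all roots: 0.8000, 0.8362, 0.8362.
All moduli strictly greater than 1? No.
Verdict: Not stationary.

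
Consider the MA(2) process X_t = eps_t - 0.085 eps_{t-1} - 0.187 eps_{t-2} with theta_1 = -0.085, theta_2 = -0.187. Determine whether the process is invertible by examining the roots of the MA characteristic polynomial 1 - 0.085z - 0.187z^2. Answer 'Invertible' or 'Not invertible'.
\text{Invertible}

The MA(q) characteristic polynomial is P(z) = 1 - 0.085z - 0.187z^2.
Invertibility requires all roots to lie outside the unit circle, i.e. |z| > 1 for every root.
Set 1 + (-0.085) z + (-0.187) z^2 = 0, i.e. a z^2 + b z + c = 0 with a = -0.187, b = -0.085, c = 1.
Discriminant D = b^2 - 4ac = (-0.085)^2 - 4*(-0.187)*1 = 0.007225 - (-0.748) = 0.755225.
D >= 0, so the roots are real: z = (-b +/- sqrt(D)) / (2a) = (0.085 +/- 0.869037) / (-0.374).
  z_1 = (0.085 + 0.869037) / (-0.374) = -2.5509,   |z_1| = 2.5509.
  z_2 = (0.085 - 0.869037) / (-0.374) = 2.0964,   |z_2| = 2.0964.
Moduli of all roots: 2.5509, 2.0964.
All moduli strictly greater than 1? Yes.
Verdict: Invertible.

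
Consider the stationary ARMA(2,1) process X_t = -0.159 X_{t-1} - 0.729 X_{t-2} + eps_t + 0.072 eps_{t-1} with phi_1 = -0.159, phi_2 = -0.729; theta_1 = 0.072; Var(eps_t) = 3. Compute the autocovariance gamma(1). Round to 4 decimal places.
\gamma(1) = -0.4641

Multiply the model equation by X_{t-k} and take expectations. With theta_0 = psi_0 = 1 and psi_j the MA(infinity) weights, this gives
  gamma(k) - sum_i phi_i gamma(k-i) = c_k,
  c_k = sigma^2 * sum_{j=k..q} theta_j psi_{j-k}   (c_k = 0 for k > q),
using gamma(-m) = gamma(m).
psi-weights needed (psi_j = theta_j + sum_i phi_i psi_{j-i}):
  psi_1 = theta_1 + phi_1 = 0.072 + (-0.159) = -0.087
Right-hand sides:
  c_0 = sigma^2 (1 + theta_1 psi_1) = 3 * (1 + (0.072)(-0.087)) = 3 * 0.993736 = 2.981208
  c_1 = sigma^2 theta_1 = 3 * (0.072) = 0.216
  c_2 = 0
Equations for k = 0, 1, 2 (AR order 2, c_2 = 0):
  (E0) gamma(0) = phi_1 gamma(1) + phi_2 gamma(2) + c_0
  (E1) gamma(1) = phi_1 gamma(0) + phi_2 gamma(1) + c_1
  (E2) gamma(2) = phi_1 gamma(1) + phi_2 gamma(0)
From (E1): gamma(1) = A gamma(0) + B with
  A = phi_1 / (1 - phi_2) = -0.159 / 1.729 = -0.091961,   B = c_1 / (1 - phi_2) = 0.216 / 1.729 = 0.124928.
Insert (E2) into (E0): gamma(0) (1 - phi_2^2) = phi_1 (1 + phi_2) gamma(1) + c_0.
  phi_1 (1 + phi_2) = (-0.159)(0.271) = -0.043089,   1 - phi_2^2 = 0.468559.
Replace gamma(1) by A gamma(0) + B and collect gamma(0):
  gamma(0) [0.468559 - (-0.043089)(-0.091961)] = (-0.043089)(0.124928) + 2.981208
  gamma(0) * 0.464597 = 2.975825
  gamma(0) = 2.975825 / 0.464597 = 6.405182.
  gamma(1) = A gamma(0) + B = (-0.091961)(6.405182) + (0.124928) = -0.464097.
Therefore gamma(1) = -0.4641 (to 4 decimal places).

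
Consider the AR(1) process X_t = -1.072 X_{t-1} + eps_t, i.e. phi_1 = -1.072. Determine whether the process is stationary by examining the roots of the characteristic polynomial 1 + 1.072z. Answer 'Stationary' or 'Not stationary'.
\text{Not stationary}

The AR(p) characteristic polynomial is P(z) = 1 + 1.072z.
Stationarity requires all roots to lie outside the unit circle, i.e. |z| > 1 for every root.
This is linear in z: 1 + (1.072) z = 0  =>  z = -1/(1.072) = -0.932836,  |z| = 0.932836.
Moduli of all roots: 0.9328.
All moduli strictly greater than 1? No.
Verdict: Not stationary.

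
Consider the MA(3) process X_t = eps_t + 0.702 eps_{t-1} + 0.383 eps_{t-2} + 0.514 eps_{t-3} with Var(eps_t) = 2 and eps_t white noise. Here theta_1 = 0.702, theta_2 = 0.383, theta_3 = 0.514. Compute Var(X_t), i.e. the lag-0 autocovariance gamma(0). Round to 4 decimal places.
\gamma(0) = 3.8074

For an MA(q) process X_t = eps_t + sum_i theta_i eps_{t-i} with
Var(eps_t) = sigma^2, the variance is
  gamma(0) = sigma^2 * (1 + sum_i theta_i^2).
  sum_i theta_i^2 = (0.702)^2 + (0.383)^2 + (0.514)^2 = 0.492804 + 0.146689 + 0.264196 = 0.903689.
  gamma(0) = 2 * (1 + 0.903689) = 2 * 1.903689 = 3.807378, which rounds to 3.8074.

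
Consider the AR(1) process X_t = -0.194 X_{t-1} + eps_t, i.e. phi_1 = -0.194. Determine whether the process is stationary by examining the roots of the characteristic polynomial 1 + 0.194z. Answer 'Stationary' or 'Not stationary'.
\text{Stationary}

The AR(p) characteristic polynomial is P(z) = 1 + 0.194z.
Stationarity requires all roots to lie outside the unit circle, i.e. |z| > 1 for every root.
This is linear in z: 1 + (0.194) z = 0  =>  z = -1/(0.194) = -5.154639,  |z| = 5.154639.
Moduli of all roots: 5.1546.
All moduli strictly greater than 1? Yes.
Verdict: Stationary.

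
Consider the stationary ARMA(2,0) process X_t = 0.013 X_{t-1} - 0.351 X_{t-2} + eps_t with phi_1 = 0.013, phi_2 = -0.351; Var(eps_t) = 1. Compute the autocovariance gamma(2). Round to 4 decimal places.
\gamma(2) = -0.4002

Multiply the model equation by X_{t-k} and take expectations. With theta_0 = psi_0 = 1 and psi_j the MA(infinity) weights, this gives
  gamma(k) - sum_i phi_i gamma(k-i) = c_k,
  c_k = sigma^2 * sum_{j=k..q} theta_j psi_{j-k}   (c_k = 0 for k > q),
using gamma(-m) = gamma(m).
Pure AR (q = 0): c_0 = sigma^2 = 1, c_k = 0 for k >= 1.
Equations for k = 0, 1, 2 (AR order 2, c_2 = 0):
  (E0) gamma(0) = phi_1 gamma(1) + phi_2 gamma(2) + c_0
  (E1) gamma(1) = phi_1 gamma(0) + phi_2 gamma(1) + c_1
  (E2) gamma(2) = phi_1 gamma(1) + phi_2 gamma(0)
From (E1): gamma(1) = A gamma(0) + B with
  A = phi_1 / (1 - phi_2) = 0.013 / 1.351 = 0.009623,   B = c_1 / (1 - phi_2) = 0 / 1.351 = 0.
Insert (E2) into (E0): gamma(0) (1 - phi_2^2) = phi_1 (1 + phi_2) gamma(1) + c_0.
  phi_1 (1 + phi_2) = (0.013)(0.649) = 0.008437,   1 - phi_2^2 = 0.876799.
Replace gamma(1) by A gamma(0) + B and collect gamma(0):
  gamma(0) [0.876799 - (0.008437)(0.009623)] = c_0 = 1
  gamma(0) * 0.876718 = 1
  gamma(0) = 1 / 0.876718 = 1.140618.
  gamma(1) = A gamma(0) = (0.009623)(1.140618) = 0.010976.
  gamma(2) = phi_1 gamma(1) + phi_2 gamma(0) = (0.013)(0.010976) + (-0.351)(1.140618) = -0.400214.
Therefore gamma(2) = -0.4002 (to 4 decimal places).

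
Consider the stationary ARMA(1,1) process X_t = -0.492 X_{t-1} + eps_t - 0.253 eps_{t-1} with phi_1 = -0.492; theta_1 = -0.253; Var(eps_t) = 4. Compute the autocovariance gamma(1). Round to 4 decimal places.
\gamma(1) = -4.4211

Multiply the model equation by X_{t-k} and take expectations. With theta_0 = psi_0 = 1 and psi_j the MA(infinity) weights, this gives
  gamma(k) - sum_i phi_i gamma(k-i) = c_k,
  c_k = sigma^2 * sum_{j=k..q} theta_j psi_{j-k}   (c_k = 0 for k > q),
using gamma(-m) = gamma(m).
psi-weights needed (psi_j = theta_j + sum_i phi_i psi_{j-i}):
  psi_1 = theta_1 + phi_1 = -0.253 + (-0.492) = -0.745
Right-hand sides:
  c_0 = sigma^2 (1 + theta_1 psi_1) = 4 * (1 + (-0.253)(-0.745)) = 4 * 1.188485 = 4.75394
  c_1 = sigma^2 theta_1 = 4 * (-0.253) = -1.012
  c_2 = 0
Equations for k = 0 and k = 1 (AR order 1):
  gamma(0) = phi_1 gamma(1) + c_0
  gamma(1) = phi_1 gamma(0) + c_1
Substituting the second into the first: gamma(0) (1 - phi_1^2) = c_0 + phi_1 c_1, so
  gamma(0) = (c_0 + phi_1 c_1) / (1 - phi_1^2) = (4.75394 + (-0.492)(-1.012)) / (1 - (-0.492)^2) = 5.251844 / 0.757936 = 6.929139.
  gamma(1) = phi_1 gamma(0) + c_1 = (-0.492)(6.929139) + (-1.012) = -4.421136.
Therefore gamma(1) = -4.4211 (to 4 decimal places).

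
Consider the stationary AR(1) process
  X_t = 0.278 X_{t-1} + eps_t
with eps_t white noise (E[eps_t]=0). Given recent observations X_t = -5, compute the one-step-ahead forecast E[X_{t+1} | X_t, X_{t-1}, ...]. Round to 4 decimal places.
E[X_{t+1} \mid \mathcal F_t] = -1.3900

For an AR(p) model X_t = c + sum_i phi_i X_{t-i} + eps_t, the
one-step-ahead conditional mean is
  E[X_{t+1} | X_t, ...] = c + sum_i phi_i X_{t+1-i}.
Substitute known values:
  E[X_{t+1} | ...] = (0.278) * (-5)
                   = -1.3900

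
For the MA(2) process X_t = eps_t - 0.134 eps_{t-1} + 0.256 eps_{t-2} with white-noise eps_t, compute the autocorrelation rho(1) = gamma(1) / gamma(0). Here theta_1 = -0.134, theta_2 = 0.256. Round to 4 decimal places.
\rho(1) = -0.1553

For an MA(q) process with theta_0 = 1, the autocovariance is
  gamma(k) = sigma^2 * sum_{i=0..q-k} theta_i * theta_{i+k},
and rho(k) = gamma(k) / gamma(0). Sigma^2 cancels.
  numerator   = (1)*(-0.134) + (-0.134)*(0.256) = -0.168304.
  denominator = (1)^2 + (-0.134)^2 + (0.256)^2 = 1.083492.
  rho(1) = -0.168304 / 1.083492 = -0.1553.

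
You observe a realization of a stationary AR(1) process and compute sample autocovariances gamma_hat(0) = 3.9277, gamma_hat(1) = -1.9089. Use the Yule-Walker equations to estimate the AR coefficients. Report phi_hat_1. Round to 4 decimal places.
\hat\phi_{1} = -0.4860

The Yule-Walker equations for an AR(p) process read, in matrix form,
  Gamma_p phi = r_p,   with   (Gamma_p)_{ij} = gamma(|i - j|),
                       (r_p)_i = gamma(i),   i,j = 1..p.
Substitute the sample gammas (Toeplitz matrix and right-hand side of size 1):
  Gamma_p = [[3.9277]]
  r_p     = [-1.9089]
With p = 1 this is the single equation gamma(0) phi_1 = gamma(1):
  phi_hat_1 = gamma(1) / gamma(0) = -1.9089 / 3.9277 = -0.4860.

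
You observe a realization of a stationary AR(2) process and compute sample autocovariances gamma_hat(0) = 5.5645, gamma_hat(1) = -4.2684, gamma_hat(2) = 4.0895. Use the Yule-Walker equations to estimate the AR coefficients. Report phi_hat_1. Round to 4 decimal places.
\hat\phi_{1} = -0.4940

The Yule-Walker equations for an AR(p) process read, in matrix form,
  Gamma_p phi = r_p,   with   (Gamma_p)_{ij} = gamma(|i - j|),
                       (r_p)_i = gamma(i),   i,j = 1..p.
Substitute the sample gammas (Toeplitz matrix and right-hand side of size 2):
  Gamma_p = [[5.5645, -4.2684], [-4.2684, 5.5645]]
  r_p     = [-4.2684, 4.0895]
Written out:
  5.5645 phi_1 - 4.2684 phi_2 = -4.2684
  -4.2684 phi_1 + 5.5645 phi_2 = 4.0895
Solve by Cramer's rule:
  det = gamma(0)^2 - gamma(1)^2 = (5.5645)^2 - (-4.2684)^2 = 30.96366025 - 18.21923856 = 12.74442169
  phi_hat_1 = [gamma(1) gamma(0) - gamma(1) gamma(2)] / det = [(-4.2684)(5.5645) - (-4.2684)(4.0895)] / 12.74442169 = -6.29589 / 12.74442169 = -0.494
  phi_hat_2 = [gamma(0) gamma(2) - gamma(1)^2] / det = [(5.5645)(4.0895) - (-4.2684)^2] / 12.74442169 = 4.53678419 / 12.74442169 = 0.356
So phi_hat = [-0.4940, 0.3560].
Therefore phi_hat_1 = -0.4940.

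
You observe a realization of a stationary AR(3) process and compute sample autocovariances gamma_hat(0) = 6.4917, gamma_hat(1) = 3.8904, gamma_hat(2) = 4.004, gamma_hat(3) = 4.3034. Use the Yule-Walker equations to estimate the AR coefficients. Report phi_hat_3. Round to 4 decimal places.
\hat\phi_{3} = 0.3740

The Yule-Walker equations for an AR(p) process read, in matrix form,
  Gamma_p phi = r_p,   with   (Gamma_p)_{ij} = gamma(|i - j|),
                       (r_p)_i = gamma(i),   i,j = 1..p.
Substitute the sample gammas (Toeplitz matrix and right-hand side of size 3):
  Gamma_p = [[6.4917, 3.8904, 4.004], [3.8904, 6.4917, 3.8904], [4.004, 3.8904, 6.4917]]
  r_p     = [3.8904, 4.004, 4.3034]
Written out (R1..R3):
  (R1) 6.4917 phi_1 + 3.8904 phi_2 + 4.004 phi_3 = 3.8904
  (R2) 3.8904 phi_1 + 6.4917 phi_2 + 3.8904 phi_3 = 4.004
  (R3) 4.004 phi_1 + 3.8904 phi_2 + 6.4917 phi_3 = 4.3034
Gaussian elimination:
  R2 <- R2 - (3.8904/6.4917) R1 = R2 - (0.599288) R1:  4.160229 phi_2 + 1.49085 phi_3 = 1.672529
  R3 <- R3 - (4.004/6.4917) R1 = R3 - (0.616788) R1:  1.49085 phi_2 + 4.022082 phi_3 = 1.90385
  R3 <- R3 - (1.49085/4.160229) R2 = R3 - (0.358358) R2:  3.487825 phi_3 = 1.304486
Back-substitution:
  phi_hat_3 = 1.304486 / 3.487825 = 0.374011
  phi_hat_2 = (1.672529 - (1.49085)(0.374011)) / 4.160229 = 0.267998
  phi_hat_1 = (3.8904 - (3.8904)(0.267998) - (4.004)(0.374011)) / 6.4917 = 0.207995
So phi_hat = [0.2080, 0.2680, 0.3740].
Therefore phi_hat_3 = 0.3740.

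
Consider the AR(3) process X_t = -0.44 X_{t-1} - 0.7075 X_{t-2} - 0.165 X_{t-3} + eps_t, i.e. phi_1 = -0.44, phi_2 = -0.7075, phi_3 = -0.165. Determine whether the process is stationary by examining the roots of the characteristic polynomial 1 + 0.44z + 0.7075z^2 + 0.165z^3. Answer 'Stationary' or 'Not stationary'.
\text{Stationary}

The AR(p) characteristic polynomial is P(z) = 1 + 0.44z + 0.7075z^2 + 0.165z^3.
Stationarity requires all roots to lie outside the unit circle, i.e. |z| > 1 for every root.
Degree 3: look for a simple real root z0 first, then factor out (1 - z/z0) and solve the remaining quadratic.
Testing z0 = -4: P(-4) = 1 + (0.44)(-4) + (0.7075)(-4)^2 + (0.165)(-4)^3
  = 1 + (-1.76) + (11.32) + (-10.56) = 0.  So z_0 = -4 is a root, |z_0| = 4.
Divide out the factor (1 + 0.25 z) = (1 - z/z0) (since 1/z0 = -0.25):
  P(z) = (1 + 0.25 z)(1 + (0.19) z + (0.66) z^2)
  [check: z-coef 0.19 - (-0.25) = 0.44; z^2-coef 0.66 - (-0.25)(0.19) = 0.7075; z^3-coef -(-0.25)(0.66) = 0.165.]
Remaining roots from the quadratic factor 1 + (0.19) z + (0.66) z^2:
  Set 1 + (0.19) z + (0.66) z^2 = 0, i.e. a z^2 + b z + c = 0 with a = 0.66, b = 0.19, c = 1.
  Discriminant D = b^2 - 4ac = (0.19)^2 - 4*(0.66)*1 = 0.0361 - (2.64) = -2.6039.
  D < 0, so the roots are the complex-conjugate pair z = (-b +/- i sqrt(-D)) / (2a) = -0.1439 +/- 1.2225i.
  For a conjugate pair |z|^2 = z * conj(z) = (product of roots) = c/a = 1/(0.66) = 1.515152, so |z| = sqrt(1.515152) = 1.2309 for both roots.
Moduli of all roots: 4.0000, 1.2309, 1.2309.
All moduli strictly greater than 1? Yes.
Verdict: Stationary.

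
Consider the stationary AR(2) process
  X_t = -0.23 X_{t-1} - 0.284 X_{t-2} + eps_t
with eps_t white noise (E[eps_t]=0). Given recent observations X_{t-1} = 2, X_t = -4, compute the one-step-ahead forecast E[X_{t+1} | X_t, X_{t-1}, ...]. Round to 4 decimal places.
E[X_{t+1} \mid \mathcal F_t] = 0.3520

For an AR(p) model X_t = c + sum_i phi_i X_{t-i} + eps_t, the
one-step-ahead conditional mean is
  E[X_{t+1} | X_t, ...] = c + sum_i phi_i X_{t+1-i}.
Substitute known values:
  E[X_{t+1} | ...] = (-0.23) * (-4) + (-0.284) * (2)
                   = 0.3520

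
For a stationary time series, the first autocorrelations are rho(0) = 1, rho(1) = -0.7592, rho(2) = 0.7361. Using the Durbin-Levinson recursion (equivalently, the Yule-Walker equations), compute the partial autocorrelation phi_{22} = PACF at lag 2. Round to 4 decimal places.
\phi_{22} = 0.3770

The PACF at lag k is phi_{kk}, the last component of the solution
to the Yule-Walker system G_k phi = r_k where
  (G_k)_{ij} = rho(|i - j|), (r_k)_i = rho(i), i,j = 1..k.
Equivalently, Durbin-Levinson gives phi_{kk} iteratively:
  phi_{11} = rho(1)
  phi_{kk} = [rho(k) - sum_{j=1..k-1} phi_{k-1,j} rho(k-j)]
            / [1 - sum_{j=1..k-1} phi_{k-1,j} rho(j)],
  phi_{k,j} = phi_{k-1,j} - phi_{kk} phi_{k-1,k-j},  j = 1..k-1.
Step k = 1:
  phi_11 = rho(1) = -0.7592.
Step k = 2:
  phi_22 = [rho(2) - phi_11 rho(1)] / [1 - phi_11 rho(1)] = [0.7361 - (-0.7592)(-0.7592)] / [1 - (-0.7592)(-0.7592)]
         = 0.15971536 / 0.42361536 = 0.377.
Therefore phi_{22} = 0.3770.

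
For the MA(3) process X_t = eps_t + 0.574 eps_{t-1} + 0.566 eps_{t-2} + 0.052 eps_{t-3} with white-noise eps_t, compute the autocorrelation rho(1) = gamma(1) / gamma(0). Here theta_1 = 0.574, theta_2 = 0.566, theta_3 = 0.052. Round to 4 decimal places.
\rho(1) = 0.5618

For an MA(q) process with theta_0 = 1, the autocovariance is
  gamma(k) = sigma^2 * sum_{i=0..q-k} theta_i * theta_{i+k},
and rho(k) = gamma(k) / gamma(0). Sigma^2 cancels.
  numerator   = (1)*(0.574) + (0.574)*(0.566) + (0.566)*(0.052) = 0.928316.
  denominator = (1)^2 + (0.574)^2 + (0.566)^2 + (0.052)^2 = 1.652536.
  rho(1) = 0.928316 / 1.652536 = 0.5618.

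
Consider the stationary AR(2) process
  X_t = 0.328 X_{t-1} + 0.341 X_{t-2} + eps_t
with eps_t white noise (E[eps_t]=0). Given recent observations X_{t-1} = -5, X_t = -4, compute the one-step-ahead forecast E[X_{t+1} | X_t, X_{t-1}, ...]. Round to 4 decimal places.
E[X_{t+1} \mid \mathcal F_t] = -3.0170

For an AR(p) model X_t = c + sum_i phi_i X_{t-i} + eps_t, the
one-step-ahead conditional mean is
  E[X_{t+1} | X_t, ...] = c + sum_i phi_i X_{t+1-i}.
Substitute known values:
  E[X_{t+1} | ...] = (0.328) * (-4) + (0.341) * (-5)
                   = -3.0170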